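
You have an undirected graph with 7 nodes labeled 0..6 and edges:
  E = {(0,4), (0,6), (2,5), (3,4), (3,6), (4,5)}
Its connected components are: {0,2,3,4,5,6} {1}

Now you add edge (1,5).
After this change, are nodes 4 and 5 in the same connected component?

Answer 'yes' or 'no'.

Answer: yes

Derivation:
Initial components: {0,2,3,4,5,6} {1}
Adding edge (1,5): merges {1} and {0,2,3,4,5,6}.
New components: {0,1,2,3,4,5,6}
Are 4 and 5 in the same component? yes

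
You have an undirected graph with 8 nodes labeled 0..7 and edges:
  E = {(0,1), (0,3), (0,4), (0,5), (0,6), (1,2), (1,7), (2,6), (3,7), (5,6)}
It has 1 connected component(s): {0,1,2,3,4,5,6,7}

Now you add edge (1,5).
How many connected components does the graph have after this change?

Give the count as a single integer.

Answer: 1

Derivation:
Initial component count: 1
Add (1,5): endpoints already in same component. Count unchanged: 1.
New component count: 1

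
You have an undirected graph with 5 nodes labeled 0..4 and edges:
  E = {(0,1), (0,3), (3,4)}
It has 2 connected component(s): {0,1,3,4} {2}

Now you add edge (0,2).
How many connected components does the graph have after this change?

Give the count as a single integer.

Answer: 1

Derivation:
Initial component count: 2
Add (0,2): merges two components. Count decreases: 2 -> 1.
New component count: 1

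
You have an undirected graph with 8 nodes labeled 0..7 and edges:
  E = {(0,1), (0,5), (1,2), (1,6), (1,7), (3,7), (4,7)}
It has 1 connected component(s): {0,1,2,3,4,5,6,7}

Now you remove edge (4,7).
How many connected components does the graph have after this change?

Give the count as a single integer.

Answer: 2

Derivation:
Initial component count: 1
Remove (4,7): it was a bridge. Count increases: 1 -> 2.
  After removal, components: {0,1,2,3,5,6,7} {4}
New component count: 2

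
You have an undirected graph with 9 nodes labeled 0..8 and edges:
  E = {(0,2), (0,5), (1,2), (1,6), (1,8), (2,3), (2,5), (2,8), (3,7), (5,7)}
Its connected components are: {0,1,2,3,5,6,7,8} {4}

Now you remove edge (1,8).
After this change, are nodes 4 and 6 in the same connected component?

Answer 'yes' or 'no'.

Answer: no

Derivation:
Initial components: {0,1,2,3,5,6,7,8} {4}
Removing edge (1,8): not a bridge — component count unchanged at 2.
New components: {0,1,2,3,5,6,7,8} {4}
Are 4 and 6 in the same component? no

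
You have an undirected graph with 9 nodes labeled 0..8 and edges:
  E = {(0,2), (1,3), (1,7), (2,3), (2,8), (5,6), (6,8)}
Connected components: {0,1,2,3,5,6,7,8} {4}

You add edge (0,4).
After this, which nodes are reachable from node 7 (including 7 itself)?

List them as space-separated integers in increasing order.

Answer: 0 1 2 3 4 5 6 7 8

Derivation:
Before: nodes reachable from 7: {0,1,2,3,5,6,7,8}
Adding (0,4): merges 7's component with another. Reachability grows.
After: nodes reachable from 7: {0,1,2,3,4,5,6,7,8}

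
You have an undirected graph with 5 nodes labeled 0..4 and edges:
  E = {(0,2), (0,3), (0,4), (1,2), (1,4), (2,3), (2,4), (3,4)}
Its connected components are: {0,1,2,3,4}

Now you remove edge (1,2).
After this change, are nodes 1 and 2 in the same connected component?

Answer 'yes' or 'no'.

Answer: yes

Derivation:
Initial components: {0,1,2,3,4}
Removing edge (1,2): not a bridge — component count unchanged at 1.
New components: {0,1,2,3,4}
Are 1 and 2 in the same component? yes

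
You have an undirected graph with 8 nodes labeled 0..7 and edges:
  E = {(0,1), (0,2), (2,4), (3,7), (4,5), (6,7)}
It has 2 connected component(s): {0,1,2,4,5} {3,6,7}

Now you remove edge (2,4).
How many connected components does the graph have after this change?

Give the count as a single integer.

Answer: 3

Derivation:
Initial component count: 2
Remove (2,4): it was a bridge. Count increases: 2 -> 3.
  After removal, components: {0,1,2} {3,6,7} {4,5}
New component count: 3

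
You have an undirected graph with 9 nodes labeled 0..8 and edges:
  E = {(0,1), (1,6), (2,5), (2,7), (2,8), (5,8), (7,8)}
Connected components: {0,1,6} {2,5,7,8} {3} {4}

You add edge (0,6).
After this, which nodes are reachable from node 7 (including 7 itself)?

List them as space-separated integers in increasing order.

Before: nodes reachable from 7: {2,5,7,8}
Adding (0,6): both endpoints already in same component. Reachability from 7 unchanged.
After: nodes reachable from 7: {2,5,7,8}

Answer: 2 5 7 8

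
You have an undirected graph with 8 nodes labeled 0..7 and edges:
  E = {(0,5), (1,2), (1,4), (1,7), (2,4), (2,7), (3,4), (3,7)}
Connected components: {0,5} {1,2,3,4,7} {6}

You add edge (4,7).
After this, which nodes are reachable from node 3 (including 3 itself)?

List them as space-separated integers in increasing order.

Before: nodes reachable from 3: {1,2,3,4,7}
Adding (4,7): both endpoints already in same component. Reachability from 3 unchanged.
After: nodes reachable from 3: {1,2,3,4,7}

Answer: 1 2 3 4 7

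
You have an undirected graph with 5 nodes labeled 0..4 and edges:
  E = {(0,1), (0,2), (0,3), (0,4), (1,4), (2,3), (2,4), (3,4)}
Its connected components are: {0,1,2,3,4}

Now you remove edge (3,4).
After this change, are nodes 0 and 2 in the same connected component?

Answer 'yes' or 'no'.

Answer: yes

Derivation:
Initial components: {0,1,2,3,4}
Removing edge (3,4): not a bridge — component count unchanged at 1.
New components: {0,1,2,3,4}
Are 0 and 2 in the same component? yes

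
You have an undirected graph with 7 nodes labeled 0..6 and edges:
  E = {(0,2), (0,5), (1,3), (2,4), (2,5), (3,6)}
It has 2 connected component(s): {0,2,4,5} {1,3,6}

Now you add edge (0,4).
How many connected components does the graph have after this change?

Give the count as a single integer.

Initial component count: 2
Add (0,4): endpoints already in same component. Count unchanged: 2.
New component count: 2

Answer: 2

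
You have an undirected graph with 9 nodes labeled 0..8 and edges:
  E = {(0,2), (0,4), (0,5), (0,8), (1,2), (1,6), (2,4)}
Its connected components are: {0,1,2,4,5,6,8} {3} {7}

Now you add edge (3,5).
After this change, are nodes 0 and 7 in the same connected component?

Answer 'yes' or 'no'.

Initial components: {0,1,2,4,5,6,8} {3} {7}
Adding edge (3,5): merges {3} and {0,1,2,4,5,6,8}.
New components: {0,1,2,3,4,5,6,8} {7}
Are 0 and 7 in the same component? no

Answer: no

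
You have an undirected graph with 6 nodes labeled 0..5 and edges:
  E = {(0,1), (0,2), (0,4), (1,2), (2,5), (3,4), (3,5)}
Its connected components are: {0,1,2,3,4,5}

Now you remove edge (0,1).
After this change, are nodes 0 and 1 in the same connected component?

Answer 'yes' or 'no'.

Initial components: {0,1,2,3,4,5}
Removing edge (0,1): not a bridge — component count unchanged at 1.
New components: {0,1,2,3,4,5}
Are 0 and 1 in the same component? yes

Answer: yes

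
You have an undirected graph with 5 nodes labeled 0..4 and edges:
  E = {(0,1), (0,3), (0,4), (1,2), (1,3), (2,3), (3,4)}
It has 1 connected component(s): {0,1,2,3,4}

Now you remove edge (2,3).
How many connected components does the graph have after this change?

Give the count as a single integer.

Initial component count: 1
Remove (2,3): not a bridge. Count unchanged: 1.
  After removal, components: {0,1,2,3,4}
New component count: 1

Answer: 1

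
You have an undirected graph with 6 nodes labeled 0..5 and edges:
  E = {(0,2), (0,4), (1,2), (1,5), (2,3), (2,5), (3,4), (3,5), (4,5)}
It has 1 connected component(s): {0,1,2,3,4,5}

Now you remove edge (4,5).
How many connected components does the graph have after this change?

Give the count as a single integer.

Answer: 1

Derivation:
Initial component count: 1
Remove (4,5): not a bridge. Count unchanged: 1.
  After removal, components: {0,1,2,3,4,5}
New component count: 1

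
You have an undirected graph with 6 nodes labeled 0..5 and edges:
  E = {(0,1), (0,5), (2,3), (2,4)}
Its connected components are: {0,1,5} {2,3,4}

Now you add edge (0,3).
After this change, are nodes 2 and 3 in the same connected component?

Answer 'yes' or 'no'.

Answer: yes

Derivation:
Initial components: {0,1,5} {2,3,4}
Adding edge (0,3): merges {0,1,5} and {2,3,4}.
New components: {0,1,2,3,4,5}
Are 2 and 3 in the same component? yes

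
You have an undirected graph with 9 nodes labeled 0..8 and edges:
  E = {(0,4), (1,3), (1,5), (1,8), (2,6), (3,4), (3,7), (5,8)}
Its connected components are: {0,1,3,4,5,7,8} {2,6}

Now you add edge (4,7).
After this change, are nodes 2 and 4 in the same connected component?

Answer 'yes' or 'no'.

Answer: no

Derivation:
Initial components: {0,1,3,4,5,7,8} {2,6}
Adding edge (4,7): both already in same component {0,1,3,4,5,7,8}. No change.
New components: {0,1,3,4,5,7,8} {2,6}
Are 2 and 4 in the same component? no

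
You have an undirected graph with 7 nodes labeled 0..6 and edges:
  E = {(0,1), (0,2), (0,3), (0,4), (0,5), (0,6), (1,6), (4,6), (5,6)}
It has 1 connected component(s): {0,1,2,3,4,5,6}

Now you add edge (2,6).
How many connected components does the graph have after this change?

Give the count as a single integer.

Initial component count: 1
Add (2,6): endpoints already in same component. Count unchanged: 1.
New component count: 1

Answer: 1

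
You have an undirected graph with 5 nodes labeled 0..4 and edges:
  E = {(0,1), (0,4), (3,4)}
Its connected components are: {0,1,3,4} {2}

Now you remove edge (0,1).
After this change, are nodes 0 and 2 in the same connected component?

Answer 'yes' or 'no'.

Answer: no

Derivation:
Initial components: {0,1,3,4} {2}
Removing edge (0,1): it was a bridge — component count 2 -> 3.
New components: {0,3,4} {1} {2}
Are 0 and 2 in the same component? no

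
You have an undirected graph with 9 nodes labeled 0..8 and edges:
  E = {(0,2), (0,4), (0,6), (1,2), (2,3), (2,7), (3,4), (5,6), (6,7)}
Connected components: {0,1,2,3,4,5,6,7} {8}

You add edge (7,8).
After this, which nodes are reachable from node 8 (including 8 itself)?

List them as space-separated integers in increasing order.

Answer: 0 1 2 3 4 5 6 7 8

Derivation:
Before: nodes reachable from 8: {8}
Adding (7,8): merges 8's component with another. Reachability grows.
After: nodes reachable from 8: {0,1,2,3,4,5,6,7,8}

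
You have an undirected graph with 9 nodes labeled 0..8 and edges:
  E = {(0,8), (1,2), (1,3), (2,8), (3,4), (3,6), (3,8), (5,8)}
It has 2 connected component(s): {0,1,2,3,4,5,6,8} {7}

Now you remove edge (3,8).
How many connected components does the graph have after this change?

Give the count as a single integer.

Answer: 2

Derivation:
Initial component count: 2
Remove (3,8): not a bridge. Count unchanged: 2.
  After removal, components: {0,1,2,3,4,5,6,8} {7}
New component count: 2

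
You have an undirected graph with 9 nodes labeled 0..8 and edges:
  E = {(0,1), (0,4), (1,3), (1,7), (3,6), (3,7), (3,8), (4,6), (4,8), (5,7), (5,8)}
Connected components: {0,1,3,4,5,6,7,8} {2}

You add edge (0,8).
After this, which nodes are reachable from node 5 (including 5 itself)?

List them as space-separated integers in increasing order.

Answer: 0 1 3 4 5 6 7 8

Derivation:
Before: nodes reachable from 5: {0,1,3,4,5,6,7,8}
Adding (0,8): both endpoints already in same component. Reachability from 5 unchanged.
After: nodes reachable from 5: {0,1,3,4,5,6,7,8}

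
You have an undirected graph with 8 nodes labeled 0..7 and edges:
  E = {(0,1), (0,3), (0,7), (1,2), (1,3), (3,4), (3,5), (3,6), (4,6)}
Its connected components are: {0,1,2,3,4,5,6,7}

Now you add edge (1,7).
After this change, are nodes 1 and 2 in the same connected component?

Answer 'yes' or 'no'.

Initial components: {0,1,2,3,4,5,6,7}
Adding edge (1,7): both already in same component {0,1,2,3,4,5,6,7}. No change.
New components: {0,1,2,3,4,5,6,7}
Are 1 and 2 in the same component? yes

Answer: yes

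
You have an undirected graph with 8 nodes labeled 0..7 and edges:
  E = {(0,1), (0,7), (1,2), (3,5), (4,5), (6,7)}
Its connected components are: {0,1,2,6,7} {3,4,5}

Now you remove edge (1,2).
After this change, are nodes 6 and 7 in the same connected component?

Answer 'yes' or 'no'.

Answer: yes

Derivation:
Initial components: {0,1,2,6,7} {3,4,5}
Removing edge (1,2): it was a bridge — component count 2 -> 3.
New components: {0,1,6,7} {2} {3,4,5}
Are 6 and 7 in the same component? yes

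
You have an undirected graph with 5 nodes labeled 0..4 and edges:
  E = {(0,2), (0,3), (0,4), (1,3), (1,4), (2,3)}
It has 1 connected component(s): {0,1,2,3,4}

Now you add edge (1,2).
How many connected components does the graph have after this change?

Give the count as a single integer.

Answer: 1

Derivation:
Initial component count: 1
Add (1,2): endpoints already in same component. Count unchanged: 1.
New component count: 1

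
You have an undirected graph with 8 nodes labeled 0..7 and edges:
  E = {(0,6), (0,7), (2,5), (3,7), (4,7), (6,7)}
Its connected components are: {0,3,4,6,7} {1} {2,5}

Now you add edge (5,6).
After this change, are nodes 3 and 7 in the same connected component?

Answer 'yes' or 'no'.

Initial components: {0,3,4,6,7} {1} {2,5}
Adding edge (5,6): merges {2,5} and {0,3,4,6,7}.
New components: {0,2,3,4,5,6,7} {1}
Are 3 and 7 in the same component? yes

Answer: yes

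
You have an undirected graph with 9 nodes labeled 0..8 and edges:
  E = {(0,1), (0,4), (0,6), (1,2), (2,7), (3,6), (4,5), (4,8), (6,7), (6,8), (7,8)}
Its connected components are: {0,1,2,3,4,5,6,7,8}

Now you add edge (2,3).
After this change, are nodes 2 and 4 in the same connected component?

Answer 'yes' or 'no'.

Answer: yes

Derivation:
Initial components: {0,1,2,3,4,5,6,7,8}
Adding edge (2,3): both already in same component {0,1,2,3,4,5,6,7,8}. No change.
New components: {0,1,2,3,4,5,6,7,8}
Are 2 and 4 in the same component? yes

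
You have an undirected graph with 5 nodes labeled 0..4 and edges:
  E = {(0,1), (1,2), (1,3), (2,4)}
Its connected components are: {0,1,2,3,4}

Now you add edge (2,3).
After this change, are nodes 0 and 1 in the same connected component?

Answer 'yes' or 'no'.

Answer: yes

Derivation:
Initial components: {0,1,2,3,4}
Adding edge (2,3): both already in same component {0,1,2,3,4}. No change.
New components: {0,1,2,3,4}
Are 0 and 1 in the same component? yes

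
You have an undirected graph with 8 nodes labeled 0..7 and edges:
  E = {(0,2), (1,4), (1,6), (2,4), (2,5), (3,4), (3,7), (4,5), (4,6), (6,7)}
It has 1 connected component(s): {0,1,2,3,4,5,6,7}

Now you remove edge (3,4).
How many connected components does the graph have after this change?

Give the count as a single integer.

Answer: 1

Derivation:
Initial component count: 1
Remove (3,4): not a bridge. Count unchanged: 1.
  After removal, components: {0,1,2,3,4,5,6,7}
New component count: 1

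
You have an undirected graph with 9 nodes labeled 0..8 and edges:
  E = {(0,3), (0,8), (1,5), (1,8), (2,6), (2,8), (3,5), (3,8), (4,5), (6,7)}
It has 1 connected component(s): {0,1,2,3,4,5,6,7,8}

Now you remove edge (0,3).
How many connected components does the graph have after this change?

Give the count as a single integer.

Initial component count: 1
Remove (0,3): not a bridge. Count unchanged: 1.
  After removal, components: {0,1,2,3,4,5,6,7,8}
New component count: 1

Answer: 1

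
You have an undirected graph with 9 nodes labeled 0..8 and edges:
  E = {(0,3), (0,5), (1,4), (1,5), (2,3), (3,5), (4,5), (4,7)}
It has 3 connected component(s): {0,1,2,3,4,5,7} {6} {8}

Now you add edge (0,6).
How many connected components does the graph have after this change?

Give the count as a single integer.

Initial component count: 3
Add (0,6): merges two components. Count decreases: 3 -> 2.
New component count: 2

Answer: 2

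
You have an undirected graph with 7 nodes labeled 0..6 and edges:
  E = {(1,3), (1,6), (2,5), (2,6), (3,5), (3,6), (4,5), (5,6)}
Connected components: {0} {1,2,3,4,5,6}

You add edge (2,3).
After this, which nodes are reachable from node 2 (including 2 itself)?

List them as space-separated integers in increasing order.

Before: nodes reachable from 2: {1,2,3,4,5,6}
Adding (2,3): both endpoints already in same component. Reachability from 2 unchanged.
After: nodes reachable from 2: {1,2,3,4,5,6}

Answer: 1 2 3 4 5 6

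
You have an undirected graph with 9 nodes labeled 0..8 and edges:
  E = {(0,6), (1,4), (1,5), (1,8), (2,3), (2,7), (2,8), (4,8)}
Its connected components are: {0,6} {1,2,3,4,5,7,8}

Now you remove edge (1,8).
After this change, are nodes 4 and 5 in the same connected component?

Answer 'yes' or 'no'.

Answer: yes

Derivation:
Initial components: {0,6} {1,2,3,4,5,7,8}
Removing edge (1,8): not a bridge — component count unchanged at 2.
New components: {0,6} {1,2,3,4,5,7,8}
Are 4 and 5 in the same component? yes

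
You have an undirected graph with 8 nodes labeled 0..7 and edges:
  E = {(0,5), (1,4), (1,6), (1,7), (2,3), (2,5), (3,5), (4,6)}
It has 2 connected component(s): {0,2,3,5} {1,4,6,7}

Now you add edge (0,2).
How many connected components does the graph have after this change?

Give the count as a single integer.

Answer: 2

Derivation:
Initial component count: 2
Add (0,2): endpoints already in same component. Count unchanged: 2.
New component count: 2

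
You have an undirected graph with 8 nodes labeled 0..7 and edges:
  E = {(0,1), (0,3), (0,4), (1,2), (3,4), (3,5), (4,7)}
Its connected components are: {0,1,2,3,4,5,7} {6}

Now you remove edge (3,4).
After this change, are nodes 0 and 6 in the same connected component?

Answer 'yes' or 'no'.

Answer: no

Derivation:
Initial components: {0,1,2,3,4,5,7} {6}
Removing edge (3,4): not a bridge — component count unchanged at 2.
New components: {0,1,2,3,4,5,7} {6}
Are 0 and 6 in the same component? no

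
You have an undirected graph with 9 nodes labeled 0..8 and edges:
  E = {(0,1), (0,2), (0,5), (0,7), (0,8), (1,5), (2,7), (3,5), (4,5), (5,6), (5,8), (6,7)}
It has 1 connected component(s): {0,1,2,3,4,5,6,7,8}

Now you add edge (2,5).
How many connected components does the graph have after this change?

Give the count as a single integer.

Initial component count: 1
Add (2,5): endpoints already in same component. Count unchanged: 1.
New component count: 1

Answer: 1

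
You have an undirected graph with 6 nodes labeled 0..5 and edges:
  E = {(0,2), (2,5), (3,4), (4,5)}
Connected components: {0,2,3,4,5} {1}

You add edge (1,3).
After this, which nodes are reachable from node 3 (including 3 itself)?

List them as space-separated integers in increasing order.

Answer: 0 1 2 3 4 5

Derivation:
Before: nodes reachable from 3: {0,2,3,4,5}
Adding (1,3): merges 3's component with another. Reachability grows.
After: nodes reachable from 3: {0,1,2,3,4,5}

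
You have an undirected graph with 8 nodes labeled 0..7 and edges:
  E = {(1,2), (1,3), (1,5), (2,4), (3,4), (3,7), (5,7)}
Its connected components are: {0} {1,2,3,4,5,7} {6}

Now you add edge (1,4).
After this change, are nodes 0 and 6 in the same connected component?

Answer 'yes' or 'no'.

Answer: no

Derivation:
Initial components: {0} {1,2,3,4,5,7} {6}
Adding edge (1,4): both already in same component {1,2,3,4,5,7}. No change.
New components: {0} {1,2,3,4,5,7} {6}
Are 0 and 6 in the same component? no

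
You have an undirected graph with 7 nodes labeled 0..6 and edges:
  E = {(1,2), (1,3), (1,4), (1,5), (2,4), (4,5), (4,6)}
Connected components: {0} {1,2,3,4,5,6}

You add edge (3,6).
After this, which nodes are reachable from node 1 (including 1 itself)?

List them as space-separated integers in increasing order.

Answer: 1 2 3 4 5 6

Derivation:
Before: nodes reachable from 1: {1,2,3,4,5,6}
Adding (3,6): both endpoints already in same component. Reachability from 1 unchanged.
After: nodes reachable from 1: {1,2,3,4,5,6}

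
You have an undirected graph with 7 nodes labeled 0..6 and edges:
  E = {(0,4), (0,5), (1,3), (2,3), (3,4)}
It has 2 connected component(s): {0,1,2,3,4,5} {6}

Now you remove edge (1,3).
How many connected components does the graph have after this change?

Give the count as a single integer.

Initial component count: 2
Remove (1,3): it was a bridge. Count increases: 2 -> 3.
  After removal, components: {0,2,3,4,5} {1} {6}
New component count: 3

Answer: 3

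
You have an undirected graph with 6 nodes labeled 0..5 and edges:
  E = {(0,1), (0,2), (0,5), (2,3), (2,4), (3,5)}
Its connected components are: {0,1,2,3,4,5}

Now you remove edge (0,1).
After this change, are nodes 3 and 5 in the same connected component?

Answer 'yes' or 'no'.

Answer: yes

Derivation:
Initial components: {0,1,2,3,4,5}
Removing edge (0,1): it was a bridge — component count 1 -> 2.
New components: {0,2,3,4,5} {1}
Are 3 and 5 in the same component? yes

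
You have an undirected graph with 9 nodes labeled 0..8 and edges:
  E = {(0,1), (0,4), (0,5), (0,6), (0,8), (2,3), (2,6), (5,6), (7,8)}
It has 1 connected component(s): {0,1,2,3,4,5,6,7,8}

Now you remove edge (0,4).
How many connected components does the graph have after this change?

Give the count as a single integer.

Answer: 2

Derivation:
Initial component count: 1
Remove (0,4): it was a bridge. Count increases: 1 -> 2.
  After removal, components: {0,1,2,3,5,6,7,8} {4}
New component count: 2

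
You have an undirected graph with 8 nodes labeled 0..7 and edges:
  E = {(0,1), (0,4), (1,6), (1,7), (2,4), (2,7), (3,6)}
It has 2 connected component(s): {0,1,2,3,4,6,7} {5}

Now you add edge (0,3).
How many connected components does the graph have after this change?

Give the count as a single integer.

Initial component count: 2
Add (0,3): endpoints already in same component. Count unchanged: 2.
New component count: 2

Answer: 2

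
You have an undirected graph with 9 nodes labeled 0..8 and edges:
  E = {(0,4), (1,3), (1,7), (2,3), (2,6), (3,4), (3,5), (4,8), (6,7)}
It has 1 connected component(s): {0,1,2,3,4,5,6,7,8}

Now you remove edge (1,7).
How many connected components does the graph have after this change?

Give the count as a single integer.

Initial component count: 1
Remove (1,7): not a bridge. Count unchanged: 1.
  After removal, components: {0,1,2,3,4,5,6,7,8}
New component count: 1

Answer: 1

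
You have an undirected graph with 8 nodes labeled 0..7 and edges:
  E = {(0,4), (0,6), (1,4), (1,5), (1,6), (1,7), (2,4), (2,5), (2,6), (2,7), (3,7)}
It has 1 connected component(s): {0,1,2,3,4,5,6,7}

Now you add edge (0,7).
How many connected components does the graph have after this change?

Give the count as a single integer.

Initial component count: 1
Add (0,7): endpoints already in same component. Count unchanged: 1.
New component count: 1

Answer: 1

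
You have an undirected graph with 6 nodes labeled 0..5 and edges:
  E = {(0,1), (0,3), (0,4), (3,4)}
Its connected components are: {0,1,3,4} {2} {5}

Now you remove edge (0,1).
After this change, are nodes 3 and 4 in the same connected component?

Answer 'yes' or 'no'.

Answer: yes

Derivation:
Initial components: {0,1,3,4} {2} {5}
Removing edge (0,1): it was a bridge — component count 3 -> 4.
New components: {0,3,4} {1} {2} {5}
Are 3 and 4 in the same component? yes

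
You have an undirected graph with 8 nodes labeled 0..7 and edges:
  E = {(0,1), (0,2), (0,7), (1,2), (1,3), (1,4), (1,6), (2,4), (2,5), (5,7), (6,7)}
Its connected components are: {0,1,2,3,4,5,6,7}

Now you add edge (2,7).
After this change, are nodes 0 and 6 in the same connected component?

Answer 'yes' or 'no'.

Initial components: {0,1,2,3,4,5,6,7}
Adding edge (2,7): both already in same component {0,1,2,3,4,5,6,7}. No change.
New components: {0,1,2,3,4,5,6,7}
Are 0 and 6 in the same component? yes

Answer: yes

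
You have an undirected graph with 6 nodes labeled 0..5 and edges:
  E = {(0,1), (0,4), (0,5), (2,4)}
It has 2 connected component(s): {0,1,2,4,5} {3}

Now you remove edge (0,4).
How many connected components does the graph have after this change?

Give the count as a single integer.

Initial component count: 2
Remove (0,4): it was a bridge. Count increases: 2 -> 3.
  After removal, components: {0,1,5} {2,4} {3}
New component count: 3

Answer: 3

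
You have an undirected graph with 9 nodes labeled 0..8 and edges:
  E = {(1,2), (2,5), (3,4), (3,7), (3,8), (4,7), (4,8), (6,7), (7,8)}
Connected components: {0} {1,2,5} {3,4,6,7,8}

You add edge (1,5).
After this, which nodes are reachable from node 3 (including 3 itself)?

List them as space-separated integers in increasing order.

Before: nodes reachable from 3: {3,4,6,7,8}
Adding (1,5): both endpoints already in same component. Reachability from 3 unchanged.
After: nodes reachable from 3: {3,4,6,7,8}

Answer: 3 4 6 7 8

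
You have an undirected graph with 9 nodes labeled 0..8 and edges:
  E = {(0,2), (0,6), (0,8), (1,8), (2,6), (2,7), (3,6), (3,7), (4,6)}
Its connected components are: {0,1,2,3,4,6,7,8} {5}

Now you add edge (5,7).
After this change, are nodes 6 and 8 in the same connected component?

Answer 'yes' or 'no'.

Initial components: {0,1,2,3,4,6,7,8} {5}
Adding edge (5,7): merges {5} and {0,1,2,3,4,6,7,8}.
New components: {0,1,2,3,4,5,6,7,8}
Are 6 and 8 in the same component? yes

Answer: yes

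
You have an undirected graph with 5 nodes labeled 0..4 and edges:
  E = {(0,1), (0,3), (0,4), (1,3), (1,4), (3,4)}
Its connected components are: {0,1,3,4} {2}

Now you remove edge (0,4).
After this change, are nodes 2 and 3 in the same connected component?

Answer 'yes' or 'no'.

Initial components: {0,1,3,4} {2}
Removing edge (0,4): not a bridge — component count unchanged at 2.
New components: {0,1,3,4} {2}
Are 2 and 3 in the same component? no

Answer: no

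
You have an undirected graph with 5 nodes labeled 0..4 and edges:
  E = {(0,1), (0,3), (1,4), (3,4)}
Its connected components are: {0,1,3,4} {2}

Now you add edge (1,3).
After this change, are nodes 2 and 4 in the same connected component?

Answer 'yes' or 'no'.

Initial components: {0,1,3,4} {2}
Adding edge (1,3): both already in same component {0,1,3,4}. No change.
New components: {0,1,3,4} {2}
Are 2 and 4 in the same component? no

Answer: no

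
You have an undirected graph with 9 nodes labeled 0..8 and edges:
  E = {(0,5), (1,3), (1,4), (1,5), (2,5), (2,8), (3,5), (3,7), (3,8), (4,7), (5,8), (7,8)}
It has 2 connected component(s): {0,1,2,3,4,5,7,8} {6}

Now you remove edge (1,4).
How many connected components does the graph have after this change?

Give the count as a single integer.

Answer: 2

Derivation:
Initial component count: 2
Remove (1,4): not a bridge. Count unchanged: 2.
  After removal, components: {0,1,2,3,4,5,7,8} {6}
New component count: 2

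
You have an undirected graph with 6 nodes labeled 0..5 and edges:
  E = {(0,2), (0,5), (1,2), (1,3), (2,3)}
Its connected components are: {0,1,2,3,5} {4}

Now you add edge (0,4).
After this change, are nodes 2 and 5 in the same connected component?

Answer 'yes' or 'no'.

Answer: yes

Derivation:
Initial components: {0,1,2,3,5} {4}
Adding edge (0,4): merges {0,1,2,3,5} and {4}.
New components: {0,1,2,3,4,5}
Are 2 and 5 in the same component? yes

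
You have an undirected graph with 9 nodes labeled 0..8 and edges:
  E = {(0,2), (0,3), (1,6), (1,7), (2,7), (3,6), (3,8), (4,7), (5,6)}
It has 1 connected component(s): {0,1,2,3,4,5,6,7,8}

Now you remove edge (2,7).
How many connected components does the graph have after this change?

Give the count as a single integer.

Initial component count: 1
Remove (2,7): not a bridge. Count unchanged: 1.
  After removal, components: {0,1,2,3,4,5,6,7,8}
New component count: 1

Answer: 1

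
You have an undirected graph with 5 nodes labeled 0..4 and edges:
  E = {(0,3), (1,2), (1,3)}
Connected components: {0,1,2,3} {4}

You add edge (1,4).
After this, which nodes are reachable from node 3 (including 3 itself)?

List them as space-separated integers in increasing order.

Before: nodes reachable from 3: {0,1,2,3}
Adding (1,4): merges 3's component with another. Reachability grows.
After: nodes reachable from 3: {0,1,2,3,4}

Answer: 0 1 2 3 4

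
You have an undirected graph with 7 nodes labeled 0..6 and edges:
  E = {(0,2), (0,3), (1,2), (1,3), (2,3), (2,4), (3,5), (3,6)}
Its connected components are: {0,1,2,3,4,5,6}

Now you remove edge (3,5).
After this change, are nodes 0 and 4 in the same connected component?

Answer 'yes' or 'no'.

Answer: yes

Derivation:
Initial components: {0,1,2,3,4,5,6}
Removing edge (3,5): it was a bridge — component count 1 -> 2.
New components: {0,1,2,3,4,6} {5}
Are 0 and 4 in the same component? yes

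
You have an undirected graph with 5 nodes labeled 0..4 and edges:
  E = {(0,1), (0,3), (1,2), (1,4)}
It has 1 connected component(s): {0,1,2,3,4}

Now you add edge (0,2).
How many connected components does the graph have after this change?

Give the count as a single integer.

Initial component count: 1
Add (0,2): endpoints already in same component. Count unchanged: 1.
New component count: 1

Answer: 1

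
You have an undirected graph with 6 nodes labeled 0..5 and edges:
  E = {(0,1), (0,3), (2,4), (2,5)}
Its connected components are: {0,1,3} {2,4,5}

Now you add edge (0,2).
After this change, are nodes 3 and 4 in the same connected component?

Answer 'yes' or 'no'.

Answer: yes

Derivation:
Initial components: {0,1,3} {2,4,5}
Adding edge (0,2): merges {0,1,3} and {2,4,5}.
New components: {0,1,2,3,4,5}
Are 3 and 4 in the same component? yes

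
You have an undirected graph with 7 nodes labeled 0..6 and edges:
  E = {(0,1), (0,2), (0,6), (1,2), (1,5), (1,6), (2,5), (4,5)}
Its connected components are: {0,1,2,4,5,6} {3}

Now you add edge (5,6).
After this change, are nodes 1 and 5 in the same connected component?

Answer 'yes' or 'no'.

Initial components: {0,1,2,4,5,6} {3}
Adding edge (5,6): both already in same component {0,1,2,4,5,6}. No change.
New components: {0,1,2,4,5,6} {3}
Are 1 and 5 in the same component? yes

Answer: yes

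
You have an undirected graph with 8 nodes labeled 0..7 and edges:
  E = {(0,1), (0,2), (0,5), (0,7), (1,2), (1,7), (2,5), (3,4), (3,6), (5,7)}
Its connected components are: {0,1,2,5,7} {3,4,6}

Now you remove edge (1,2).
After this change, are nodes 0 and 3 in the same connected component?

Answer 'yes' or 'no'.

Answer: no

Derivation:
Initial components: {0,1,2,5,7} {3,4,6}
Removing edge (1,2): not a bridge — component count unchanged at 2.
New components: {0,1,2,5,7} {3,4,6}
Are 0 and 3 in the same component? no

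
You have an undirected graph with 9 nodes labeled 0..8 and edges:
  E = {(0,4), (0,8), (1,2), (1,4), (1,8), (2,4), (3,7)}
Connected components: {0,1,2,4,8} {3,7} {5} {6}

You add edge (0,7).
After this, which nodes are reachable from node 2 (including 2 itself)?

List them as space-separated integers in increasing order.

Answer: 0 1 2 3 4 7 8

Derivation:
Before: nodes reachable from 2: {0,1,2,4,8}
Adding (0,7): merges 2's component with another. Reachability grows.
After: nodes reachable from 2: {0,1,2,3,4,7,8}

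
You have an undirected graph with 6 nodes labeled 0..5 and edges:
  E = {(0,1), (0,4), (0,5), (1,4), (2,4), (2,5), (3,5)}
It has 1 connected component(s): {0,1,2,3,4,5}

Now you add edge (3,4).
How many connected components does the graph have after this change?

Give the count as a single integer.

Answer: 1

Derivation:
Initial component count: 1
Add (3,4): endpoints already in same component. Count unchanged: 1.
New component count: 1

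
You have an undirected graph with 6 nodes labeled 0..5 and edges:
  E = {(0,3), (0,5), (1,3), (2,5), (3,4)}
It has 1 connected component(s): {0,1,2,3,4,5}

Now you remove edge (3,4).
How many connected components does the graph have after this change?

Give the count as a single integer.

Answer: 2

Derivation:
Initial component count: 1
Remove (3,4): it was a bridge. Count increases: 1 -> 2.
  After removal, components: {0,1,2,3,5} {4}
New component count: 2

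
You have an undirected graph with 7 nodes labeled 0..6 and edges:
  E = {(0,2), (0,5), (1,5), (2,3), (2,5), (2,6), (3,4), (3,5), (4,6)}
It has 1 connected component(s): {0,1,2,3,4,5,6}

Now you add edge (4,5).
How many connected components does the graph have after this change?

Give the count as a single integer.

Answer: 1

Derivation:
Initial component count: 1
Add (4,5): endpoints already in same component. Count unchanged: 1.
New component count: 1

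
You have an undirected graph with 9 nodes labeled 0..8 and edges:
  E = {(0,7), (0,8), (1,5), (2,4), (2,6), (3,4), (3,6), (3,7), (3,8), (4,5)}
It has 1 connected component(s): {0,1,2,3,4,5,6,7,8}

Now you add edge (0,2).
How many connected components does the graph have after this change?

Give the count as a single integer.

Initial component count: 1
Add (0,2): endpoints already in same component. Count unchanged: 1.
New component count: 1

Answer: 1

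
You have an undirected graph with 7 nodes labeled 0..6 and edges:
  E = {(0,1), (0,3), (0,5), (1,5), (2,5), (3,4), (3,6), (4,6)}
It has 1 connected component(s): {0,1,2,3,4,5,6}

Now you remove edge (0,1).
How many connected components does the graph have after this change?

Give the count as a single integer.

Initial component count: 1
Remove (0,1): not a bridge. Count unchanged: 1.
  After removal, components: {0,1,2,3,4,5,6}
New component count: 1

Answer: 1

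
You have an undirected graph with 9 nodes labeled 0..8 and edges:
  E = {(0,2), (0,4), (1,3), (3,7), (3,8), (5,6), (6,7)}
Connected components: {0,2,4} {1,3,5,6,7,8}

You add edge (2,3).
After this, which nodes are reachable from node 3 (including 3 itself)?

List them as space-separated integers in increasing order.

Answer: 0 1 2 3 4 5 6 7 8

Derivation:
Before: nodes reachable from 3: {1,3,5,6,7,8}
Adding (2,3): merges 3's component with another. Reachability grows.
After: nodes reachable from 3: {0,1,2,3,4,5,6,7,8}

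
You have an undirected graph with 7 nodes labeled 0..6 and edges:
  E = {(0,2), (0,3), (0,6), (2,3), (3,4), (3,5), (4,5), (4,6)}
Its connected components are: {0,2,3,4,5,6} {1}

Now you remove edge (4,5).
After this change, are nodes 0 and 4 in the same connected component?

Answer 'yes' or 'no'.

Initial components: {0,2,3,4,5,6} {1}
Removing edge (4,5): not a bridge — component count unchanged at 2.
New components: {0,2,3,4,5,6} {1}
Are 0 and 4 in the same component? yes

Answer: yes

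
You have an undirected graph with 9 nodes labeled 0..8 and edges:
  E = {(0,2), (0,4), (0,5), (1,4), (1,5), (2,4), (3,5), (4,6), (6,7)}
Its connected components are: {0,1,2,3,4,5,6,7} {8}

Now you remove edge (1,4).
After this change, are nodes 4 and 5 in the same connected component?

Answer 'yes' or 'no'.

Initial components: {0,1,2,3,4,5,6,7} {8}
Removing edge (1,4): not a bridge — component count unchanged at 2.
New components: {0,1,2,3,4,5,6,7} {8}
Are 4 and 5 in the same component? yes

Answer: yes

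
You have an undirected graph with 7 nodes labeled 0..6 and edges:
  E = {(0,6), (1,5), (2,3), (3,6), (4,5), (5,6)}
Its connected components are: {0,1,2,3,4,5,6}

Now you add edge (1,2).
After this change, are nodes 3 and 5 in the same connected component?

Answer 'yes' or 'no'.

Initial components: {0,1,2,3,4,5,6}
Adding edge (1,2): both already in same component {0,1,2,3,4,5,6}. No change.
New components: {0,1,2,3,4,5,6}
Are 3 and 5 in the same component? yes

Answer: yes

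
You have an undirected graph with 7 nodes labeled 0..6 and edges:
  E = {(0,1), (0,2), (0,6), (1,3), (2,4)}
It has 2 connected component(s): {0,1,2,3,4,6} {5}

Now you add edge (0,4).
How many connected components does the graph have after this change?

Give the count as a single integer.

Initial component count: 2
Add (0,4): endpoints already in same component. Count unchanged: 2.
New component count: 2

Answer: 2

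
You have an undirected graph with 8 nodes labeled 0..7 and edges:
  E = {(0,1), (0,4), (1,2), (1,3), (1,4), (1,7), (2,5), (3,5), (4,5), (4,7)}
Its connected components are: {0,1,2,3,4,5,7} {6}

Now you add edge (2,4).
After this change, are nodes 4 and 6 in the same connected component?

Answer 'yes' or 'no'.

Answer: no

Derivation:
Initial components: {0,1,2,3,4,5,7} {6}
Adding edge (2,4): both already in same component {0,1,2,3,4,5,7}. No change.
New components: {0,1,2,3,4,5,7} {6}
Are 4 and 6 in the same component? no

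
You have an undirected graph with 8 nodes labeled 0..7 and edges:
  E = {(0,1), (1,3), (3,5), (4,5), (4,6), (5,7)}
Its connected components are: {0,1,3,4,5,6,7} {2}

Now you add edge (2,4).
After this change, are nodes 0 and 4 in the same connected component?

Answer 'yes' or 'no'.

Answer: yes

Derivation:
Initial components: {0,1,3,4,5,6,7} {2}
Adding edge (2,4): merges {2} and {0,1,3,4,5,6,7}.
New components: {0,1,2,3,4,5,6,7}
Are 0 and 4 in the same component? yes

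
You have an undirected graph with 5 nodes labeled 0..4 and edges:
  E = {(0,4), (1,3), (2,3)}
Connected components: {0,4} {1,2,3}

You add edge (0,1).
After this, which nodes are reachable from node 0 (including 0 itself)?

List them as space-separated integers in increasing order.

Answer: 0 1 2 3 4

Derivation:
Before: nodes reachable from 0: {0,4}
Adding (0,1): merges 0's component with another. Reachability grows.
After: nodes reachable from 0: {0,1,2,3,4}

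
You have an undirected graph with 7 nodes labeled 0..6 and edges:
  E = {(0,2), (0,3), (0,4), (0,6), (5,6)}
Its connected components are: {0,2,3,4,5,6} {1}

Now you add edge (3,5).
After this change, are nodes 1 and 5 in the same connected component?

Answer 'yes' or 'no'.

Initial components: {0,2,3,4,5,6} {1}
Adding edge (3,5): both already in same component {0,2,3,4,5,6}. No change.
New components: {0,2,3,4,5,6} {1}
Are 1 and 5 in the same component? no

Answer: no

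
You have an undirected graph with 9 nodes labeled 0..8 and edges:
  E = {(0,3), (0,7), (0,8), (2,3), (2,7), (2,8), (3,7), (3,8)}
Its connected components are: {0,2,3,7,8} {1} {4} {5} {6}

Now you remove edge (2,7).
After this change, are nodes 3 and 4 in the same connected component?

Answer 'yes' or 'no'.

Answer: no

Derivation:
Initial components: {0,2,3,7,8} {1} {4} {5} {6}
Removing edge (2,7): not a bridge — component count unchanged at 5.
New components: {0,2,3,7,8} {1} {4} {5} {6}
Are 3 and 4 in the same component? no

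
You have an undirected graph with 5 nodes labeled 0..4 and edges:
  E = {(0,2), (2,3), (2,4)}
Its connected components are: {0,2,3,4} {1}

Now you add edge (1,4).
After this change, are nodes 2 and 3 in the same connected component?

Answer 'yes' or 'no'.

Answer: yes

Derivation:
Initial components: {0,2,3,4} {1}
Adding edge (1,4): merges {1} and {0,2,3,4}.
New components: {0,1,2,3,4}
Are 2 and 3 in the same component? yes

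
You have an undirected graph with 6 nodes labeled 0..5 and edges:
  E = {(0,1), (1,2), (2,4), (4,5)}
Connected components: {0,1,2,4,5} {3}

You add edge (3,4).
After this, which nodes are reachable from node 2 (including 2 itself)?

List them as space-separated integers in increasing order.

Before: nodes reachable from 2: {0,1,2,4,5}
Adding (3,4): merges 2's component with another. Reachability grows.
After: nodes reachable from 2: {0,1,2,3,4,5}

Answer: 0 1 2 3 4 5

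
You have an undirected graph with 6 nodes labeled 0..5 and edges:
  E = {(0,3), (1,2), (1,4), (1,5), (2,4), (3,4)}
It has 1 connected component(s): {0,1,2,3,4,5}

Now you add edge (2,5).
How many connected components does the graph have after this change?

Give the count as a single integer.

Initial component count: 1
Add (2,5): endpoints already in same component. Count unchanged: 1.
New component count: 1

Answer: 1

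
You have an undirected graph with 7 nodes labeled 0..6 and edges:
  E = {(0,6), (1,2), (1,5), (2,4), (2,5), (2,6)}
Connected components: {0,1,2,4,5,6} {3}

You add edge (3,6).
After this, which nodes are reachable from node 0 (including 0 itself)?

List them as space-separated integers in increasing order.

Before: nodes reachable from 0: {0,1,2,4,5,6}
Adding (3,6): merges 0's component with another. Reachability grows.
After: nodes reachable from 0: {0,1,2,3,4,5,6}

Answer: 0 1 2 3 4 5 6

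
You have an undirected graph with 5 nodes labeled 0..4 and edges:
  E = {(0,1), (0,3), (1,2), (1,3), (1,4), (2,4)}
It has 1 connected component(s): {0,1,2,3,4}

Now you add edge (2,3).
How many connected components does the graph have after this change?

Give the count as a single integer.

Answer: 1

Derivation:
Initial component count: 1
Add (2,3): endpoints already in same component. Count unchanged: 1.
New component count: 1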